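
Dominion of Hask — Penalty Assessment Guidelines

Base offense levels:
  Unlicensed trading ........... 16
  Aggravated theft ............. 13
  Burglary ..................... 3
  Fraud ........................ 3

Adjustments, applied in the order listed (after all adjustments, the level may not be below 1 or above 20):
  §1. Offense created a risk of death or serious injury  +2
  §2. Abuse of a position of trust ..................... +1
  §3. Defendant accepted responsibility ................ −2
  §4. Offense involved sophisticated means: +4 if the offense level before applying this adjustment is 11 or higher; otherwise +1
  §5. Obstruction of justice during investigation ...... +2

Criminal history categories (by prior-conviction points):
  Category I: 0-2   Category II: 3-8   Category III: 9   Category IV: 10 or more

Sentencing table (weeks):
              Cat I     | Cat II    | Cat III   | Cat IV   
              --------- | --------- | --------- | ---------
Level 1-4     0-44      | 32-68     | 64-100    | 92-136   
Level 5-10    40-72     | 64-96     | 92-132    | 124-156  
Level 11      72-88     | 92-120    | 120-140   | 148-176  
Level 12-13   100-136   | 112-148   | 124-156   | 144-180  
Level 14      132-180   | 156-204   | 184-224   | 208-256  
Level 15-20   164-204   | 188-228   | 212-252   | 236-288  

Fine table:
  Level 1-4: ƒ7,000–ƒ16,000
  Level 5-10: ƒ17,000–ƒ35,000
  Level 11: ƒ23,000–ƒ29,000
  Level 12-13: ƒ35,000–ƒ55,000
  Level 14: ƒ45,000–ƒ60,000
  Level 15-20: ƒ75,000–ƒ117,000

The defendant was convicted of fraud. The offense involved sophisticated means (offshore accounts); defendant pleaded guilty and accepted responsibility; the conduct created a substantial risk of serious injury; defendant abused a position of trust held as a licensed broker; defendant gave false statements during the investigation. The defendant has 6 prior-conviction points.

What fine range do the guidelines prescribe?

Base offense level for fraud: 3.
§1 applies: 3 + 2 = 5.
§2 applies: 5 + 1 = 6.
§3 applies: 6 − 2 = 4.
§4 applies (level before this adjustment is 4 < 11, so +1): 4 + 1 = 5.
§5 applies: 5 + 2 = 7.
Final offense level: 7.
Level 7 falls in the 5-10 band.
Fine table: Level 5-10 → ƒ17,000–ƒ35,000.

ƒ17,000–ƒ35,000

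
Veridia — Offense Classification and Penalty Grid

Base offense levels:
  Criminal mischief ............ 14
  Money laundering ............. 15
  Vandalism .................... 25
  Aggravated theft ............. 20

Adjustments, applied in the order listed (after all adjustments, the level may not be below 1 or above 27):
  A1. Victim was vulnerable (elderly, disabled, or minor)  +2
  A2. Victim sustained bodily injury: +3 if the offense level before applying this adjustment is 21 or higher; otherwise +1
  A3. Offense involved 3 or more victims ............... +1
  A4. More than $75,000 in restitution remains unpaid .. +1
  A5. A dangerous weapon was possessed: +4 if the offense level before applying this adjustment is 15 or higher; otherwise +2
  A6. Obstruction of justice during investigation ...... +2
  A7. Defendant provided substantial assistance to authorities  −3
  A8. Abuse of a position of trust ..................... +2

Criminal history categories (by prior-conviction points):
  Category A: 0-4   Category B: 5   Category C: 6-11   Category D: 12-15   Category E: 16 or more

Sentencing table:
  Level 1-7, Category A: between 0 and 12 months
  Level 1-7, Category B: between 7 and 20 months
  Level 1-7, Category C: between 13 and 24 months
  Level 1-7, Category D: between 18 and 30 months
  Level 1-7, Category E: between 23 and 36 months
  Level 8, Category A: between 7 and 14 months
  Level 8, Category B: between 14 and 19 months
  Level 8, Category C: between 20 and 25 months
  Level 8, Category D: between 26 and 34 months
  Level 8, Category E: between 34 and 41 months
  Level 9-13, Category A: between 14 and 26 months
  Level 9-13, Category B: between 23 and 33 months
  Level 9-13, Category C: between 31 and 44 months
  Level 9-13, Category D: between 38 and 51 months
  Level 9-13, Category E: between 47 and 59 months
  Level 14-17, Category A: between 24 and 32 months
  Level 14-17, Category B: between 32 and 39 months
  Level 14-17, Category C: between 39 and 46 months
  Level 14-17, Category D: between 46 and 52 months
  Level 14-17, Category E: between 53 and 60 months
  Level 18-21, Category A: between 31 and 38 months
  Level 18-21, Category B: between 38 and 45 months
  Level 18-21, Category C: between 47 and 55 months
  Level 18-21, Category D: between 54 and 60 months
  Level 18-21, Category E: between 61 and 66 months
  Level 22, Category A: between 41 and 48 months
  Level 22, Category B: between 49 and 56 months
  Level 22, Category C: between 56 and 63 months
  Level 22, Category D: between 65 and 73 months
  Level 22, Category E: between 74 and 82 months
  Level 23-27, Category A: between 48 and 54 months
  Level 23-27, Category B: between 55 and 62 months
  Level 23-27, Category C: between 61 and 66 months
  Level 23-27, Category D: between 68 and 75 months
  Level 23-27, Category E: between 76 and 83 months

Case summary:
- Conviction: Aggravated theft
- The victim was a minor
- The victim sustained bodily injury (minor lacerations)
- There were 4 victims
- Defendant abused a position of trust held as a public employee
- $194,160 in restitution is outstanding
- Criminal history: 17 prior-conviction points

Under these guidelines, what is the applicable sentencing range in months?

Base offense level for aggravated theft: 20.
A1 applies: 20 + 2 = 22.
A2 applies (level before this adjustment is 22 ≥ 21, so +3): 22 + 3 = 25.
A3 applies: 25 + 1 = 26.
A4 applies: 26 + 1 = 27.
A5 does not apply.
A7 does not apply.
A8 applies: 27 + 2 = 29.
Level 29 exceeds the maximum of 27; capped at 27.
Final offense level: 27.
Criminal history: 17 prior points → Category E (16+).
Level 27 falls in the 23-27 band.
Grid: Level 23-27 × Category E = 76-83 months.

76-83 months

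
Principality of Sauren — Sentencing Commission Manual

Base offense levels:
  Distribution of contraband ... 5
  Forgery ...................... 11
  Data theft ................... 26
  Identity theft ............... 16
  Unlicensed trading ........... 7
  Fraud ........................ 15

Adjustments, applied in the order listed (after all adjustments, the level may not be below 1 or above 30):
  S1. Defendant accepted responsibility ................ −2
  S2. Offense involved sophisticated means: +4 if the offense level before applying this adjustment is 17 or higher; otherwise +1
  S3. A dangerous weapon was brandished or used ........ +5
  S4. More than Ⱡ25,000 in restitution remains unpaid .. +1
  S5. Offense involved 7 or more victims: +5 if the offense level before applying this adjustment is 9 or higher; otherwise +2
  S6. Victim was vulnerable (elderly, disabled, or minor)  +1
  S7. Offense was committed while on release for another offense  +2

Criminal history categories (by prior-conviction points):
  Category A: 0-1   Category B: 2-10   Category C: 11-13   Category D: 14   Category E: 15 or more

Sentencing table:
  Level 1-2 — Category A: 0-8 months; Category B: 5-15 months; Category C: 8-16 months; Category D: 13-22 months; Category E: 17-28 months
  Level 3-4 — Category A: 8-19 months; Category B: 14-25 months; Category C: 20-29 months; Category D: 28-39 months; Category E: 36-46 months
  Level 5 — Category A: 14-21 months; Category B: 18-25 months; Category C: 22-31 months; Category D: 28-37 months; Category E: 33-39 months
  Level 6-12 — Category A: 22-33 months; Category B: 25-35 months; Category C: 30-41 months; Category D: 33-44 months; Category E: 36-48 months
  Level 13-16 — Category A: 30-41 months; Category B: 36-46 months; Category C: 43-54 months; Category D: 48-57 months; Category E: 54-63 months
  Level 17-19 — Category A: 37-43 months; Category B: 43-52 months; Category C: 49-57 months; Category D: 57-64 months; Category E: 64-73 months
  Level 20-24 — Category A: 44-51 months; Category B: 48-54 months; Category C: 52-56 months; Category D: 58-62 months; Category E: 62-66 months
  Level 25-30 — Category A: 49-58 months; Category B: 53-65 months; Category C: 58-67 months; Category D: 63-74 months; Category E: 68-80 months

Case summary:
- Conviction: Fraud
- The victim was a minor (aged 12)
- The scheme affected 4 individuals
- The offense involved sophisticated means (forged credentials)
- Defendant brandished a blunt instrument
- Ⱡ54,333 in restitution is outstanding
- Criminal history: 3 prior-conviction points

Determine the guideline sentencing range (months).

Base offense level for fraud: 15.
S1 does not apply.
S2 applies (level before this adjustment is 15 < 17, so +1): 15 + 1 = 16.
S3 applies: 16 + 5 = 21.
S4 applies: 21 + 1 = 22.
S5 does not apply.
S6 applies: 22 + 1 = 23.
Final offense level: 23.
Criminal history: 3 prior points → Category B (2-10).
Level 23 falls in the 20-24 band.
Grid: Level 20-24 × Category B = 48-54 months.

48-54 months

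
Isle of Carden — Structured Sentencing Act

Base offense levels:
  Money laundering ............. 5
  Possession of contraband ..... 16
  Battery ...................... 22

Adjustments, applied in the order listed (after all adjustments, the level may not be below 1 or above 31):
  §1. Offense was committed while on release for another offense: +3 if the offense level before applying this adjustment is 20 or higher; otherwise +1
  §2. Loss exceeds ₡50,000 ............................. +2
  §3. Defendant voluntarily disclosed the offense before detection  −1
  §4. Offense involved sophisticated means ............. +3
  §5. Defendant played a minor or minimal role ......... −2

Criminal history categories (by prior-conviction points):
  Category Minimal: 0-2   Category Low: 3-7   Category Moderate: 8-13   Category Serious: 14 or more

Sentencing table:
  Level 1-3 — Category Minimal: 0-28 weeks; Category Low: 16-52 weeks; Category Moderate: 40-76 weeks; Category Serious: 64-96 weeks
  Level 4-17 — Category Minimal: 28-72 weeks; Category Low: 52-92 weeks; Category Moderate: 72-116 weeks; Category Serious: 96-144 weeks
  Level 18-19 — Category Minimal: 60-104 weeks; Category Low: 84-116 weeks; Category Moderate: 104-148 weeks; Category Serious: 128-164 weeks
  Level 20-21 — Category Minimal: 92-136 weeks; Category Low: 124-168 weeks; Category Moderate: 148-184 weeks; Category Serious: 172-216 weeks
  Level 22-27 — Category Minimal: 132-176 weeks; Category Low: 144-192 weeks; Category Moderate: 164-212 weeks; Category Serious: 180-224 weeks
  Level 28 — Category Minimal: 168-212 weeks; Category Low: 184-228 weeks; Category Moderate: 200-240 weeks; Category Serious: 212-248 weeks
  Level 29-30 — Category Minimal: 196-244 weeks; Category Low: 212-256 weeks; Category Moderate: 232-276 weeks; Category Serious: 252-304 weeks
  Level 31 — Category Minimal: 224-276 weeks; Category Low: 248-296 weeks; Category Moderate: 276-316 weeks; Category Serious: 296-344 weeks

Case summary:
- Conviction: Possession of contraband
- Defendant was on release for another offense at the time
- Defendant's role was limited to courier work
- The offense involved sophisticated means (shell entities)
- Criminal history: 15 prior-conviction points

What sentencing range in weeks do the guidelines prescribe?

128-164 weeks

Base offense level for possession of contraband: 16.
§1 applies (level before this adjustment is 16 < 20, so +1): 16 + 1 = 17.
§4 applies: 17 + 3 = 20.
§5 applies: 20 − 2 = 18.
Final offense level: 18.
Criminal history: 15 prior points → Category Serious (14+).
Level 18 falls in the 18-19 band.
Grid: Level 18-19 × Category Serious = 128-164 weeks.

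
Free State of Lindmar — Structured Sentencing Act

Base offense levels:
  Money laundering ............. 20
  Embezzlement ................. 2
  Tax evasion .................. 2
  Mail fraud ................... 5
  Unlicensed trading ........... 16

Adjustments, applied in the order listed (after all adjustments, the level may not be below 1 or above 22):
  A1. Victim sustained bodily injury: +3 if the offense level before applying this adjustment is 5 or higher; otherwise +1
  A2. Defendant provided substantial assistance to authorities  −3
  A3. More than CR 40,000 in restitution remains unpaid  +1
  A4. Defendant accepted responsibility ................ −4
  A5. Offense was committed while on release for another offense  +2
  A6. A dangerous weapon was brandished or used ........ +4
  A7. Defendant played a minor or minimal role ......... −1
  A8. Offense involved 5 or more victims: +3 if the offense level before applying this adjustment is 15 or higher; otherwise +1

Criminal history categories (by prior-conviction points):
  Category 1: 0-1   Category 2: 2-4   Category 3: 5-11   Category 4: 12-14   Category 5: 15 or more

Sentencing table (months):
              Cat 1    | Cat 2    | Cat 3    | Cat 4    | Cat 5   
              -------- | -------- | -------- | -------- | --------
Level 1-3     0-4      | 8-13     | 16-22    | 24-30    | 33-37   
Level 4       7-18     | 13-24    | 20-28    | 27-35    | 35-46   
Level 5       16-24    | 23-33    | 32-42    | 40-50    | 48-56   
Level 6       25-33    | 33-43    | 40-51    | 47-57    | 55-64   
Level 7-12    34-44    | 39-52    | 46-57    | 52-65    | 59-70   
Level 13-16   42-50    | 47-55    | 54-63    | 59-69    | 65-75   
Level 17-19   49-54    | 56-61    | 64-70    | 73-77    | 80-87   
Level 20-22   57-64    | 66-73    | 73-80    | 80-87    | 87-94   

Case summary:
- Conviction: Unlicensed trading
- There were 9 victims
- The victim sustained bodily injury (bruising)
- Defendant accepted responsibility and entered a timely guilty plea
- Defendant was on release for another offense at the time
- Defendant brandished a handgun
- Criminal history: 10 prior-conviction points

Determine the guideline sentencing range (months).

73-80 months

Base offense level for unlicensed trading: 16.
A1 applies (level before this adjustment is 16 ≥ 5, so +3): 16 + 3 = 19.
A4 applies: 19 − 4 = 15.
A5 applies: 15 + 2 = 17.
A6 applies: 17 + 4 = 21.
A8 applies (level before this adjustment is 21 ≥ 15, so +3): 21 + 3 = 24.
Level 24 exceeds the maximum of 22; capped at 22.
Final offense level: 22.
Criminal history: 10 prior points → Category 3 (5-11).
Level 22 falls in the 20-22 band.
Grid: Level 20-22 × Category 3 = 73-80 months.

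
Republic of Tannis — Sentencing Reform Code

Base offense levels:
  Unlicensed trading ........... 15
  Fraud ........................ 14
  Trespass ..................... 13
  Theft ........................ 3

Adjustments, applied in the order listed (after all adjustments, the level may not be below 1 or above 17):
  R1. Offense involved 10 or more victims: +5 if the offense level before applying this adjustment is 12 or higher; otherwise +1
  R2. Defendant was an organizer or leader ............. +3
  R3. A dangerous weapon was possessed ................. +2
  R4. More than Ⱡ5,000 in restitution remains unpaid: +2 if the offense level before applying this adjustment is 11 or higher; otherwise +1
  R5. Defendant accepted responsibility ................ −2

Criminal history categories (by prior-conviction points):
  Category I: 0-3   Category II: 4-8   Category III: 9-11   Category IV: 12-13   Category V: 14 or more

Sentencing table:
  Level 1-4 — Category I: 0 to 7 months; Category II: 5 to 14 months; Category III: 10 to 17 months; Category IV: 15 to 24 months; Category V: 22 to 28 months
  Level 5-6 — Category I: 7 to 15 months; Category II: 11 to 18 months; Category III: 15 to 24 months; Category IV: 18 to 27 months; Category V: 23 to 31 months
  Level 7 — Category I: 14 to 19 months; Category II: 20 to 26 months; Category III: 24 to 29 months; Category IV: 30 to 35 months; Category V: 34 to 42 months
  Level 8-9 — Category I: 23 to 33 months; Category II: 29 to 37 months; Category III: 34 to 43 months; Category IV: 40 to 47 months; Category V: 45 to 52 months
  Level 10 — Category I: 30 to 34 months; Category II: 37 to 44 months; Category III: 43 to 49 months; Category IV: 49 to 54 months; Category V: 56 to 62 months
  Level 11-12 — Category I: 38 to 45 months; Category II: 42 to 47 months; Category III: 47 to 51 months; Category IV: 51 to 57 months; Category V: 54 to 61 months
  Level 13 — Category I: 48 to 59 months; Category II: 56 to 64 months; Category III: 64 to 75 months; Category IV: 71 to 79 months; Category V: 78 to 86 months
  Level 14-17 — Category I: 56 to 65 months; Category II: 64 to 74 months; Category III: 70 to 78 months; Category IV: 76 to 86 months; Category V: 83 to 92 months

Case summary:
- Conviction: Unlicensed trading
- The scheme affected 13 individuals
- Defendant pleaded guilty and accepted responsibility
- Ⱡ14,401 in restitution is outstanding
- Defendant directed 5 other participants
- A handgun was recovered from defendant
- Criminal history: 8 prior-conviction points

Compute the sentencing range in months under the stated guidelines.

Base offense level for unlicensed trading: 15.
R1 applies (level before this adjustment is 15 ≥ 12, so +5): 15 + 5 = 20.
R2 applies: 20 + 3 = 23.
R3 applies: 23 + 2 = 25.
R4 applies (level before this adjustment is 25 ≥ 11, so +2): 25 + 2 = 27.
R5 applies: 27 − 2 = 25.
Level 25 exceeds the maximum of 17; capped at 17.
Final offense level: 17.
Criminal history: 8 prior points → Category II (4-8).
Level 17 falls in the 14-17 band.
Grid: Level 14-17 × Category II = 64-74 months.

64-74 months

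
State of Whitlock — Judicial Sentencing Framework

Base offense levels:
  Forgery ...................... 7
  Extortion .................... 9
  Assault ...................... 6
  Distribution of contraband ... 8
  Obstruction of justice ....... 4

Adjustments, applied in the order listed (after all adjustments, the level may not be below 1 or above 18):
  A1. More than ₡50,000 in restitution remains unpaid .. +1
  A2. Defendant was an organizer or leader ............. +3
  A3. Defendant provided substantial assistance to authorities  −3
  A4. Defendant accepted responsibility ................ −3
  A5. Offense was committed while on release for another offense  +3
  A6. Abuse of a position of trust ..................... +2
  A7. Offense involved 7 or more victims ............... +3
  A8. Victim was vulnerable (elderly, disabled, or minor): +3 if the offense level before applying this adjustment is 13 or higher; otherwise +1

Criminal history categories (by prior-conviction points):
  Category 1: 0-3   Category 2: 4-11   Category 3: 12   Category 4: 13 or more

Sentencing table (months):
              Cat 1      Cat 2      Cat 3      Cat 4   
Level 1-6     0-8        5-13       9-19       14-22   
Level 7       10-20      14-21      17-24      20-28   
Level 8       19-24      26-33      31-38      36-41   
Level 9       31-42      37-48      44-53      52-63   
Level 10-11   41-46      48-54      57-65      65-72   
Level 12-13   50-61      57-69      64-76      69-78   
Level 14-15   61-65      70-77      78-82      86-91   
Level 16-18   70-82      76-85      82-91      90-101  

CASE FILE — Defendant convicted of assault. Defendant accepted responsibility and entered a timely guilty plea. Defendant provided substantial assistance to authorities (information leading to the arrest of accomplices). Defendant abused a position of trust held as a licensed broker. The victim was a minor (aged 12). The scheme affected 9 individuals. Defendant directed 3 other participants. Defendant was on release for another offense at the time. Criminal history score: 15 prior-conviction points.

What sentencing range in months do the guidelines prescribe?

Base offense level for assault: 6.
A2 applies: 6 + 3 = 9.
A3 applies: 9 − 3 = 6.
A4 applies: 6 − 3 = 3.
A5 applies: 3 + 3 = 6.
A6 applies: 6 + 2 = 8.
A7 applies: 8 + 3 = 11.
A8 applies (level before this adjustment is 11 < 13, so +1): 11 + 1 = 12.
Final offense level: 12.
Criminal history: 15 prior points → Category 4 (13+).
Level 12 falls in the 12-13 band.
Grid: Level 12-13 × Category 4 = 69-78 months.

69-78 months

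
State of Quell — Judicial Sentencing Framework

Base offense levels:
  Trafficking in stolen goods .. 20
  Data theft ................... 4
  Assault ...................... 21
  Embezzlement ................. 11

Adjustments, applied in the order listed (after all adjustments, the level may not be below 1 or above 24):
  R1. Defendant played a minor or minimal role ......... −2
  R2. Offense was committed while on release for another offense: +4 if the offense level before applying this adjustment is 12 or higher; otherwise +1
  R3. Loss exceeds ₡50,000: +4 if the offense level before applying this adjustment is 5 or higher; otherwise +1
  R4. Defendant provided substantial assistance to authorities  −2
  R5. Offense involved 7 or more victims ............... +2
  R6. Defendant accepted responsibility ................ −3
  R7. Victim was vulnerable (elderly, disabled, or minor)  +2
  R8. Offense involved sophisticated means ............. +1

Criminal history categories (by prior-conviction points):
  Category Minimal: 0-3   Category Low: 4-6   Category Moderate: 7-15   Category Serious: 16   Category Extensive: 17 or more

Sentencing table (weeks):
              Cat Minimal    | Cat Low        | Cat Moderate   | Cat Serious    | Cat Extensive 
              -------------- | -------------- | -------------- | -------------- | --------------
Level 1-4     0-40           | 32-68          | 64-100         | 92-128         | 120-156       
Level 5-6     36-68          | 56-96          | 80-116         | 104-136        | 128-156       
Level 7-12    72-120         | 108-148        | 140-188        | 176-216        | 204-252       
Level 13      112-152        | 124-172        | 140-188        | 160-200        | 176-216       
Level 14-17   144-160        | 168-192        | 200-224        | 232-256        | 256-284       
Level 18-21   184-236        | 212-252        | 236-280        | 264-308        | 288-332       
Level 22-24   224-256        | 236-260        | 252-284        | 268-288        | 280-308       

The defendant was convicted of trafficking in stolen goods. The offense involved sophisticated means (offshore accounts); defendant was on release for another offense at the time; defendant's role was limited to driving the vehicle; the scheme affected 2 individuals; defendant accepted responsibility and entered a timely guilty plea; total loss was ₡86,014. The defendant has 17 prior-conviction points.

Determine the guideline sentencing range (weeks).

Base offense level for trafficking in stolen goods: 20.
R1 applies: 20 − 2 = 18.
R2 applies (level before this adjustment is 18 ≥ 12, so +4): 18 + 4 = 22.
R3 applies (level before this adjustment is 22 ≥ 5, so +4): 22 + 4 = 26.
R4 does not apply.
R6 applies: 26 − 3 = 23.
R7 does not apply.
R8 applies: 23 + 1 = 24.
Final offense level: 24.
Criminal history: 17 prior points → Category Extensive (17+).
Level 24 falls in the 22-24 band.
Grid: Level 22-24 × Category Extensive = 280-308 weeks.

280-308 weeks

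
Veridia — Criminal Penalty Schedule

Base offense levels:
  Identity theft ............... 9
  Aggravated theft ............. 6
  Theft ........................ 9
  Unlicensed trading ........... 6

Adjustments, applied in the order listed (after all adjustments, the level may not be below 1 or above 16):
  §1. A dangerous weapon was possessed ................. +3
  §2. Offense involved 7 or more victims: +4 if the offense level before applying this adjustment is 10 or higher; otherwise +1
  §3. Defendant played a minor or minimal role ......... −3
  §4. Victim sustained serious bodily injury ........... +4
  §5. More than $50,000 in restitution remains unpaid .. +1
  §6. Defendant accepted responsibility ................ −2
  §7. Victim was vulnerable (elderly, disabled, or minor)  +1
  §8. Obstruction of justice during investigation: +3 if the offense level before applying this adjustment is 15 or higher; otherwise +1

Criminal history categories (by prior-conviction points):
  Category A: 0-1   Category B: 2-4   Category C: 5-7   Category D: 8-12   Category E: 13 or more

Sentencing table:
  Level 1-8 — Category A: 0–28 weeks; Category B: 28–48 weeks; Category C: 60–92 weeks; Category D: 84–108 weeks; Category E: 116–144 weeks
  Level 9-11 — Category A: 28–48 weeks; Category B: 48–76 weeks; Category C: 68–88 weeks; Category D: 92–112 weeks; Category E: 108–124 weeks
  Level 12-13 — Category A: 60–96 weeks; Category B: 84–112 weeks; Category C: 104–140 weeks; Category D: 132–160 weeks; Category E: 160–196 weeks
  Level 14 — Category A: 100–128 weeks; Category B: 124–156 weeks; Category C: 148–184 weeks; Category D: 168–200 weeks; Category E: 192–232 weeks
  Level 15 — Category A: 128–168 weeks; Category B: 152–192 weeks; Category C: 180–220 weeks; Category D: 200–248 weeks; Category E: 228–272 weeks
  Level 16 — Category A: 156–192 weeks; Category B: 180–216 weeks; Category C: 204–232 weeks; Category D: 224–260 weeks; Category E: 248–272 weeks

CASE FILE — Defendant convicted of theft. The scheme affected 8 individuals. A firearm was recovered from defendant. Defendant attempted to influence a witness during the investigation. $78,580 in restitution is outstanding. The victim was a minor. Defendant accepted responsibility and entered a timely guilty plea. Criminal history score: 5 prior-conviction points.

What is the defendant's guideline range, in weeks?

Base offense level for theft: 9.
§1 applies: 9 + 3 = 12.
§2 applies (level before this adjustment is 12 ≥ 10, so +4): 12 + 4 = 16.
§4 does not apply.
§5 applies: 16 + 1 = 17.
§6 applies: 17 − 2 = 15.
§7 applies: 15 + 1 = 16.
§8 applies (level before this adjustment is 16 ≥ 15, so +3): 16 + 3 = 19.
Level 19 exceeds the maximum of 16; capped at 16.
Final offense level: 16.
Criminal history: 5 prior points → Category C (5-7).
Level 16 falls in the 16 band.
Grid: Level 16 × Category C = 204-232 weeks.

204-232 weeks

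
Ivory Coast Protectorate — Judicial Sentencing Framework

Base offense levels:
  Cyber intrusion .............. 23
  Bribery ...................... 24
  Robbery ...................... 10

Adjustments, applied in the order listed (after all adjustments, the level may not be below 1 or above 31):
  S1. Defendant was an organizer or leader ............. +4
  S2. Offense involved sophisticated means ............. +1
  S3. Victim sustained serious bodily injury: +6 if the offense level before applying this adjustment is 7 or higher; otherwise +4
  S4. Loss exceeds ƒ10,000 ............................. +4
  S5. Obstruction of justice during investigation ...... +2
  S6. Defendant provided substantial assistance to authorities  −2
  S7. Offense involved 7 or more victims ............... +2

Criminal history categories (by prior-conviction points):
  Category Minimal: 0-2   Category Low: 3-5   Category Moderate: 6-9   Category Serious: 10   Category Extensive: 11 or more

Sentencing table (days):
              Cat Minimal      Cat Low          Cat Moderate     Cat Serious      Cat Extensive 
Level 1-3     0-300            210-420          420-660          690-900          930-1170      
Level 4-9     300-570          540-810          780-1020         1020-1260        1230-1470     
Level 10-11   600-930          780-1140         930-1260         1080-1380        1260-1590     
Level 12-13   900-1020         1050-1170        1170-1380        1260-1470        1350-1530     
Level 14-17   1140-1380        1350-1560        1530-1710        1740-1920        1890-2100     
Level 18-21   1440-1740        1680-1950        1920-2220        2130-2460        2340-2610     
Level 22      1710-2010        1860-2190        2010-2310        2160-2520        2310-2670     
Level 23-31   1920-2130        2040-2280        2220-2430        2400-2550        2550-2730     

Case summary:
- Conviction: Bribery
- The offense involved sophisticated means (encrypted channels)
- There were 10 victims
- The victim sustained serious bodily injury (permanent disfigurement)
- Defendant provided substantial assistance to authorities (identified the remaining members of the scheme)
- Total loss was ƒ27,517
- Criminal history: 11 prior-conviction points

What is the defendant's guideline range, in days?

2550-2730 days

Base offense level for bribery: 24.
S2 applies: 24 + 1 = 25.
S3 applies (level before this adjustment is 25 ≥ 7, so +6): 25 + 6 = 31.
S4 applies: 31 + 4 = 35.
S6 applies: 35 − 2 = 33.
S7 applies: 33 + 2 = 35.
Level 35 exceeds the maximum of 31; capped at 31.
Final offense level: 31.
Criminal history: 11 prior points → Category Extensive (11+).
Level 31 falls in the 23-31 band.
Grid: Level 23-31 × Category Extensive = 2550-2730 days.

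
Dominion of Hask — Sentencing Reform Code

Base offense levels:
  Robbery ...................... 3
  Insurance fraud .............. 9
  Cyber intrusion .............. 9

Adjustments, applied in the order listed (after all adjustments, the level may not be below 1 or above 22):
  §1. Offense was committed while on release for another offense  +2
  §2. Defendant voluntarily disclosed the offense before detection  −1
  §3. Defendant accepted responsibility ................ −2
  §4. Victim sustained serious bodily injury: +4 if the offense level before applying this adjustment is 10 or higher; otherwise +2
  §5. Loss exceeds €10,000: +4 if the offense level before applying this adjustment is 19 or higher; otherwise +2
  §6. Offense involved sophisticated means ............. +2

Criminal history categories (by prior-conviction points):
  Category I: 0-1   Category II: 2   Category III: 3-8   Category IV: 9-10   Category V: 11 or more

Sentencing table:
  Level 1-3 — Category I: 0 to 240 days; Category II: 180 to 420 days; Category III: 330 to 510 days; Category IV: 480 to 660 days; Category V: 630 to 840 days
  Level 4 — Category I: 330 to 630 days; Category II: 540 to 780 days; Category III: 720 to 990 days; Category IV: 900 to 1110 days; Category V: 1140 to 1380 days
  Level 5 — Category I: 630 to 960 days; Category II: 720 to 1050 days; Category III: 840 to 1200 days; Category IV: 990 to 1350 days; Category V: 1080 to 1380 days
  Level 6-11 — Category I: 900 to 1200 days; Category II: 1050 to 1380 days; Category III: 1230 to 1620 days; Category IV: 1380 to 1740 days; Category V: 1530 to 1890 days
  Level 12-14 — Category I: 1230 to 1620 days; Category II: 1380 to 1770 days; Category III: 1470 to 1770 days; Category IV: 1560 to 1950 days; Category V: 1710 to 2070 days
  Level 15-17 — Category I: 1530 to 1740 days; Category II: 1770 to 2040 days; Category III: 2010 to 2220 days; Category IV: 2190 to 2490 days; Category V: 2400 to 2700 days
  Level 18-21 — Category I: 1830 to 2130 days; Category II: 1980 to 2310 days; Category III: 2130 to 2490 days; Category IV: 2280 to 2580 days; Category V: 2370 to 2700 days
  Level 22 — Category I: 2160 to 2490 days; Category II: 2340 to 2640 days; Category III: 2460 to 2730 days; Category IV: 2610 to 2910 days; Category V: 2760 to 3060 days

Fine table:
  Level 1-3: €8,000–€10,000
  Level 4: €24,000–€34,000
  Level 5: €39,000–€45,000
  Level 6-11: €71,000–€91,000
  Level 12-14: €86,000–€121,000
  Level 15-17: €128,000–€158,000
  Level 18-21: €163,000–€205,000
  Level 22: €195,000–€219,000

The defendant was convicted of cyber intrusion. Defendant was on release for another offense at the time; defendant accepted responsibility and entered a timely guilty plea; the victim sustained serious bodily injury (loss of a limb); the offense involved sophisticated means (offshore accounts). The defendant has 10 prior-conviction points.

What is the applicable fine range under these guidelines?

Base offense level for cyber intrusion: 9.
§1 applies: 9 + 2 = 11.
§2 does not apply.
§3 applies: 11 − 2 = 9.
§4 applies (level before this adjustment is 9 < 10, so +2): 9 + 2 = 11.
§6 applies: 11 + 2 = 13.
Final offense level: 13.
Level 13 falls in the 12-14 band.
Fine table: Level 12-14 → €86,000–€121,000.

€86,000–€121,000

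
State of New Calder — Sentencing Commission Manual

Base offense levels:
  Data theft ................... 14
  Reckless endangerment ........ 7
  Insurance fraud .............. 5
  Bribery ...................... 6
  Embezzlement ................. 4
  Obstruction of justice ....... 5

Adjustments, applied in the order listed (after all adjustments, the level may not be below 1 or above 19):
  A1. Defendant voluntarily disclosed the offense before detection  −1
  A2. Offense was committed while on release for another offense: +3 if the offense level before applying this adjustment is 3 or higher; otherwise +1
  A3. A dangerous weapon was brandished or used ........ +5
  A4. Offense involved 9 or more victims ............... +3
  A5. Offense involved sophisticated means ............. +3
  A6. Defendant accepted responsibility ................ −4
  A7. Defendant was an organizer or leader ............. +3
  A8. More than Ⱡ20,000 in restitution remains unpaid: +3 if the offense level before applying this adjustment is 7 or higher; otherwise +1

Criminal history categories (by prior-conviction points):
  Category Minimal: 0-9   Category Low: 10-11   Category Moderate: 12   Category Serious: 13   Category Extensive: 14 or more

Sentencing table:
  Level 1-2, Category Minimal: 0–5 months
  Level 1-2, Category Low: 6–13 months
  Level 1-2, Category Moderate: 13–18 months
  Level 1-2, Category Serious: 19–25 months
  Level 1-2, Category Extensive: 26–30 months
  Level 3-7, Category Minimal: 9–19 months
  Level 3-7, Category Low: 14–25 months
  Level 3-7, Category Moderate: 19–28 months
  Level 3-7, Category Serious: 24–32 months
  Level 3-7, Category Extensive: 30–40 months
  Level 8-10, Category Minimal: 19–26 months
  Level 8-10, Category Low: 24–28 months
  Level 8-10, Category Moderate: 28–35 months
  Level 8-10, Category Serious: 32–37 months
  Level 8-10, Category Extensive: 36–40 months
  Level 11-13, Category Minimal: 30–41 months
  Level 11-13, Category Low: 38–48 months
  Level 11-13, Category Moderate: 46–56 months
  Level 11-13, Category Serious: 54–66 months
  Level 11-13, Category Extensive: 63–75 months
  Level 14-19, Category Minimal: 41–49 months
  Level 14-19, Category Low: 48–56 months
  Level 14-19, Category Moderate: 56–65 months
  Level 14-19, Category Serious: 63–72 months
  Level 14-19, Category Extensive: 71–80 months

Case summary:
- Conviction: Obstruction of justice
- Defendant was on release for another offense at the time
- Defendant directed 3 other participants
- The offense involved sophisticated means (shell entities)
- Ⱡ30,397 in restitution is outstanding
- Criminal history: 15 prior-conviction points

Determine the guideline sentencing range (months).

Base offense level for obstruction of justice: 5.
A1 does not apply.
A2 applies (level before this adjustment is 5 ≥ 3, so +3): 5 + 3 = 8.
A3 does not apply.
A5 applies: 8 + 3 = 11.
A7 applies: 11 + 3 = 14.
A8 applies (level before this adjustment is 14 ≥ 7, so +3): 14 + 3 = 17.
Final offense level: 17.
Criminal history: 15 prior points → Category Extensive (14+).
Level 17 falls in the 14-19 band.
Grid: Level 14-19 × Category Extensive = 71-80 months.

71-80 months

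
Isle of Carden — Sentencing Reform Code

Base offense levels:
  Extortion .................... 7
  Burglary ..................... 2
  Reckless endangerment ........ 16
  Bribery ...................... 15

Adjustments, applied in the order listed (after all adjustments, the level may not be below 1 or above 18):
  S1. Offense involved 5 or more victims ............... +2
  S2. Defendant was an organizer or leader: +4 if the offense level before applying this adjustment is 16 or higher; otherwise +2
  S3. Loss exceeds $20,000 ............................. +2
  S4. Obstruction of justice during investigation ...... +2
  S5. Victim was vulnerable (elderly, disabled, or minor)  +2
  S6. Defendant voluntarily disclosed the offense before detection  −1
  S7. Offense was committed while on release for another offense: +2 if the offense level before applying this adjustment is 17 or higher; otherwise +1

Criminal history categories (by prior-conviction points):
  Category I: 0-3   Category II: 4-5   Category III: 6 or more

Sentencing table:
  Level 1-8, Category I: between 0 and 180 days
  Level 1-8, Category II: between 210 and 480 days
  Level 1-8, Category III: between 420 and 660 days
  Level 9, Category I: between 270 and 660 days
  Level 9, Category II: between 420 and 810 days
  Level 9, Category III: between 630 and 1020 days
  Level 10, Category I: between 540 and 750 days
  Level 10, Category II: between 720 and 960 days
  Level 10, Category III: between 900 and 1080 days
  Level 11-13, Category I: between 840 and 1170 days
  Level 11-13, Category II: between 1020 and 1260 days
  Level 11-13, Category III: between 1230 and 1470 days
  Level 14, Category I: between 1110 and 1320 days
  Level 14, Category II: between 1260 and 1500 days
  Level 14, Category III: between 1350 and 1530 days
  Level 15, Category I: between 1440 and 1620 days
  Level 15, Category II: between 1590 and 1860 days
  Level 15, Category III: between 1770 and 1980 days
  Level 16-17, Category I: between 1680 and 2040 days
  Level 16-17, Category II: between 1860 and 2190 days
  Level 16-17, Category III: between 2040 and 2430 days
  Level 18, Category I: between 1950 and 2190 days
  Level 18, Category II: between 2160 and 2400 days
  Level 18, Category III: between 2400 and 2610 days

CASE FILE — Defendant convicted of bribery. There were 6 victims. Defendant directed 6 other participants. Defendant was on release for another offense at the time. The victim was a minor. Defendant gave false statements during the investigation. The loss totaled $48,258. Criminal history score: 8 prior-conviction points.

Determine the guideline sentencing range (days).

2400-2610 days

Base offense level for bribery: 15.
S1 applies: 15 + 2 = 17.
S2 applies (level before this adjustment is 17 ≥ 16, so +4): 17 + 4 = 21.
S3 applies: 21 + 2 = 23.
S4 applies: 23 + 2 = 25.
S5 applies: 25 + 2 = 27.
S6 does not apply.
S7 applies (level before this adjustment is 27 ≥ 17, so +2): 27 + 2 = 29.
Level 29 exceeds the maximum of 18; capped at 18.
Final offense level: 18.
Criminal history: 8 prior points → Category III (6+).
Level 18 falls in the 18 band.
Grid: Level 18 × Category III = 2400-2610 days.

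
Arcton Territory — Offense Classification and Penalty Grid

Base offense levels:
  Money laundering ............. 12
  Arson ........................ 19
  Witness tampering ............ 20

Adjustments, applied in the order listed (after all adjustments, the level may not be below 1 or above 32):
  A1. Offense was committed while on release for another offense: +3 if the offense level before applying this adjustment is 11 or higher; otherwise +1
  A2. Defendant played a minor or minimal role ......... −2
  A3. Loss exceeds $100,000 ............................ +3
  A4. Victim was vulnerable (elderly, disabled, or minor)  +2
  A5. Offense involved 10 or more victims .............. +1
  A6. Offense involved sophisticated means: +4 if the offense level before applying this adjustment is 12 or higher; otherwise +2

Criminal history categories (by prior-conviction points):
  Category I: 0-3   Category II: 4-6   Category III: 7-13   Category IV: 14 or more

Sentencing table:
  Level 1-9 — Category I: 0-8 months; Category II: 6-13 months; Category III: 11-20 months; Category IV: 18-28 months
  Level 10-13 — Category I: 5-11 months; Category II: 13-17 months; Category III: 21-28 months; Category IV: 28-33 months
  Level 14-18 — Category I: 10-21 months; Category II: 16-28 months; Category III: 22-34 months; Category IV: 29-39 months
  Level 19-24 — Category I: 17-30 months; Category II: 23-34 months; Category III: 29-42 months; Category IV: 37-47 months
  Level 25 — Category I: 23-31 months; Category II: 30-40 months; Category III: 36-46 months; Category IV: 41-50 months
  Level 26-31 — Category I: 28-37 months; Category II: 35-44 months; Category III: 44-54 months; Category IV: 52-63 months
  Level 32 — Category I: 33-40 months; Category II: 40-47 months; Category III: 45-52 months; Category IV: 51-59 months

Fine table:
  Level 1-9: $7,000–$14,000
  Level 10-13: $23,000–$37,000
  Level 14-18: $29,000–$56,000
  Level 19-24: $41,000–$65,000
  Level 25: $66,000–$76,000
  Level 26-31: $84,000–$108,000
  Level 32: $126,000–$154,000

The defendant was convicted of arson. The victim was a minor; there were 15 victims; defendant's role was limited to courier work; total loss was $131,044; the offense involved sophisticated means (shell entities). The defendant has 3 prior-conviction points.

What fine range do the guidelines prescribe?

Base offense level for arson: 19.
A2 applies: 19 − 2 = 17.
A3 applies: 17 + 3 = 20.
A4 applies: 20 + 2 = 22.
A5 applies: 22 + 1 = 23.
A6 applies (level before this adjustment is 23 ≥ 12, so +4): 23 + 4 = 27.
Final offense level: 27.
Level 27 falls in the 26-31 band.
Fine table: Level 26-31 → $84,000–$108,000.

$84,000–$108,000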